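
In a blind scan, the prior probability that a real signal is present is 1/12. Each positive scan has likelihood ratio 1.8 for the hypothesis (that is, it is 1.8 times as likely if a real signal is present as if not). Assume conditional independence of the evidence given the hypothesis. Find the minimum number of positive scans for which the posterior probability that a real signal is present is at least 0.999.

16

Prior odds = (1/12)/(11/12) = 1/11.
Likelihood ratio per positive scan = 1.8.
Target odds: 0.999 ÷ 0.001 = 999.
Need (1/11) × 1.8ⁿ ≥ 999, i.e. 1.8ⁿ ≥ 10989.
1.8¹⁵ ≈6746.64 falls short of 10989 but 1.8¹⁶ ≈12144 reaches it, so n = 16.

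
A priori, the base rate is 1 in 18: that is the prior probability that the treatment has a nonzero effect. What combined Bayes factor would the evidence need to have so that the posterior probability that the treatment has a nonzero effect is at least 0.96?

Prior odds = (1/18)/(17/18) = 1/17.
Target odds = 0.96/0.04 = 24.
Required Bayes factor = 24 ÷ (1/17) = 408.

408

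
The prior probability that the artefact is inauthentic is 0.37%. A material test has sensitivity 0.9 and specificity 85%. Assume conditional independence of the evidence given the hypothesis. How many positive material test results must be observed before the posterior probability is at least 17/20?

5

Prior odds = 0.0037/0.9963 = 37/9963.
False-positive rate = 1 − 0.85 = 0.15; likelihood ratio of a positive = 0.9/0.15 = 6.
Target odds: 0.85 ÷ 0.15 = 17/3.
Require 6ⁿ ≥ 17/3 ÷ (37/9963) = 56457/37.
6⁴ = 1296 falls short of 56457/37 but 6⁵ = 7776 reaches it, so n = 5.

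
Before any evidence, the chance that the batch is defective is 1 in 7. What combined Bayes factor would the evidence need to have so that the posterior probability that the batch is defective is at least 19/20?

Prior odds = (1/7)/(6/7) = 1/6.
Target odds = 0.95/0.05 = 19.
Required Bayes factor = 19 ÷ (1/6) = 114.

114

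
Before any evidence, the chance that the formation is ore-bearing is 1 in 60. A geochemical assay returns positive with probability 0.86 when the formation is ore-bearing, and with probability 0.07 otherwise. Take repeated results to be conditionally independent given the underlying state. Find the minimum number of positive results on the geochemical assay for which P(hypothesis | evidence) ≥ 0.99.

4

Prior odds = (1/60)/(59/60) = 1/59.
Likelihood ratio of a positive result = 0.86/0.07 = 86/7.
Target posterior odds = 0.99/0.01 = 99.
Need (1/59) × (86/7)ⁿ ≥ 99, i.e. (86/7)ⁿ ≥ 5841.
(86/7)³ = 636056/343 falls short of 5841 but (86/7)⁴ = 54700816/2401 reaches it, so n = 4.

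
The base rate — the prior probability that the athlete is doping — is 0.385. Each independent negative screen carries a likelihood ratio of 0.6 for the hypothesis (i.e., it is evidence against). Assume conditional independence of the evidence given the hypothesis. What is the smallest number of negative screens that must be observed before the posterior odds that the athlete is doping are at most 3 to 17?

3

Prior odds = 0.385/0.615 = 77/123.
Likelihood ratio per negative screen = 0.6.
Target odds = 3/17.
Need (77/123) × 0.6ⁿ ≤ 3/17, i.e. 0.6ⁿ ≤ 369/1309.
0.6² = 0.36 is still above 369/1309 but 0.6³ = 0.216 is at or below it, so n = 3.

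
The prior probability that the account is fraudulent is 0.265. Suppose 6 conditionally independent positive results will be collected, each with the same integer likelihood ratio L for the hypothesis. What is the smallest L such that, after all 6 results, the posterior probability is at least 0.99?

3

Prior odds = 0.265/0.735 = 53/147.
Target odds = 0.99/0.01 = 99.
Need L⁶ ≥ 99 ÷ (53/147) = 14553/53.
2⁶ = 64 < 14553/53 ≤ 729 = 3⁶, so L = 3.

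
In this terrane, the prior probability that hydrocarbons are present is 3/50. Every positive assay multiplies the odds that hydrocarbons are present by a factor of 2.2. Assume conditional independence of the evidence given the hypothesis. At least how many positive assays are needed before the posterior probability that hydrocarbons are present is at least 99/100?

Prior odds = 0.06/0.94 = 3/47.
Likelihood ratio per positive assay = 2.2.
Target posterior odds = 0.99/0.01 = 99.
Require 2.2ⁿ ≥ 99 ÷ (3/47) = 1551.
2.2⁹ ≈1207.27 falls short of 1551 but 2.2¹⁰ ≈2655.99 reaches it, so n = 10.

10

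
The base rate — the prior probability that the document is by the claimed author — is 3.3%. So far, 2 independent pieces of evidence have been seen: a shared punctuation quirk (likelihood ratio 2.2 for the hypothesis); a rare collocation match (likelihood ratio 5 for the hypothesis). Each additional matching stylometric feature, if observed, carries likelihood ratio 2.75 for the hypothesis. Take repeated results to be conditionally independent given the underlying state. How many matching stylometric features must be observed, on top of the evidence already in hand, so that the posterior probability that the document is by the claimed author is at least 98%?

Prior odds = 0.033/0.967 = 33/967.
Combined Bayes factor of the evidence already in hand = 2.2 × 5 = 11.
Odds after that evidence = (33/967) × 11 = 363/967.
Target odds = 0.98/0.02 = 49.
Need 2.75ⁿ ≥ 49 ÷ (363/967) = 47383/363.
2.75⁴ = 57.19140625 falls short of 47383/363 but 2.75⁵ = 161051/1024 reaches it, so n = 5.

5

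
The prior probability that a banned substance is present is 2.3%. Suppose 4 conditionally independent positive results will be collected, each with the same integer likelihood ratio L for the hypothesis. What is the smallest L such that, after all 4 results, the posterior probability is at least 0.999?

Prior odds = 0.023/0.977 = 23/977.
Target odds = 0.999/0.001 = 999.
Need L⁴ ≥ 999 ÷ (23/977) = 976023/23.
14⁴ = 38416 < 976023/23 ≤ 50625 = 15⁴, so L = 15.

15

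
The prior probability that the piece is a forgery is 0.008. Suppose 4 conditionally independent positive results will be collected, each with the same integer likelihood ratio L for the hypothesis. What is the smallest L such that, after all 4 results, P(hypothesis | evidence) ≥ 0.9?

Prior odds = 0.008/0.992 = 1/124.
Target odds = 0.9/0.1 = 9.
Need L⁴ ≥ 9 ÷ (1/124) = 1116.
5⁴ = 625 < 1116 ≤ 1296 = 6⁴, so L = 6.

6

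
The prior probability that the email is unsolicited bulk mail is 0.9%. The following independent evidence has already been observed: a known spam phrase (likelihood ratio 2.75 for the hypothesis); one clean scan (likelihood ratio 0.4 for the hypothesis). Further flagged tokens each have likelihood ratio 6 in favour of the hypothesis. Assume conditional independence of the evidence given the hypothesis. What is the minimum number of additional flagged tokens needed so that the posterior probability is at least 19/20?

5

Prior odds = 0.009/0.991 = 9/991.
Combined Bayes factor of the evidence already in hand = 2.75 × 0.4 = 1.1.
Odds after that evidence = (9/991) × 1.1 = 99/9910.
Target odds = 0.95/0.05 = 19.
Need 6ⁿ ≥ 19 ÷ (99/9910) = 188290/99.
6⁴ = 1296 falls short of 188290/99 but 6⁵ = 7776 reaches it, so n = 5.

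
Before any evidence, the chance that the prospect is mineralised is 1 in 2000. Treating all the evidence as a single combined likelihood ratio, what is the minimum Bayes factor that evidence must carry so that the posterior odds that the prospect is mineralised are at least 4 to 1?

7996

Prior odds = 0.0005/0.9995 = 1/1999.
Target odds = 4.
Required Bayes factor = 4 ÷ (1/1999) = 7996.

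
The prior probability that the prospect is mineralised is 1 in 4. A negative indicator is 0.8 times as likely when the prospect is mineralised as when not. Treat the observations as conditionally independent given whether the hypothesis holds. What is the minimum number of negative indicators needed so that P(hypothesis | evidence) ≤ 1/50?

Prior odds = 0.25/0.75 = 1/3.
Likelihood ratio per negative indicator = 0.8.
Target posterior odds = 0.02/0.98 = 1/49.
Need (1/3) × 0.8ⁿ ≤ 1/49, i.e. 0.8ⁿ ≤ 3/49.
0.8¹² = 16777216/244140625 is still above 3/49 but 0.8¹³ ≈0.0549756 is at or below it, so n = 13.

13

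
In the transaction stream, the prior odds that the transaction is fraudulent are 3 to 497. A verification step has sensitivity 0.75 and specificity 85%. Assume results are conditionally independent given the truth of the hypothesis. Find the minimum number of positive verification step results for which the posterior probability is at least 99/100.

Prior odds = 3/497.
False-positive rate = 1 − 0.85 = 0.15; likelihood ratio of a positive = 0.75/0.15 = 5.
Target posterior odds = 0.99/0.01 = 99.
Require 5ⁿ ≥ 99 ÷ (3/497) = 16401.
5⁶ = 15625 falls short of 16401 but 5⁷ = 78125 reaches it, so n = 7.

7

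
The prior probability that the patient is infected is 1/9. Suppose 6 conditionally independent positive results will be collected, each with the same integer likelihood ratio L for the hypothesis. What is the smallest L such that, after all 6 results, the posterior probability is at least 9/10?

Prior odds = (1/9)/(8/9) = 0.125.
Target odds = 0.9/0.1 = 9.
Need L⁶ ≥ 9 ÷ 0.125 = 72.
2⁶ = 64 < 72 ≤ 729 = 3⁶, so L = 3.

3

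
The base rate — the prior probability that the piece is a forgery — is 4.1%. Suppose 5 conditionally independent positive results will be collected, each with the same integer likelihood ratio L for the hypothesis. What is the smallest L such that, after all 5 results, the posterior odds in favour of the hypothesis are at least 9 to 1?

3

Prior odds = 0.041/0.959 = 41/959.
Target odds = 9.
Need L⁵ ≥ 9 ÷ (41/959) = 8631/41.
2⁵ = 32 < 8631/41 ≤ 243 = 3⁵, so L = 3.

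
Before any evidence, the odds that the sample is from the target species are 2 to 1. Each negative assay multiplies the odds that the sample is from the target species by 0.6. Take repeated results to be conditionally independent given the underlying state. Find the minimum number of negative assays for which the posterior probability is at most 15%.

Prior odds = 2.
Likelihood ratio per negative assay = 0.6.
Target posterior odds = 0.15/0.85 = 3/17.
Require 0.6ⁿ ≤ 3/17 ÷ 2 = 3/34.
0.6⁴ = 0.1296 is still above 3/34 but 0.6⁵ = 0.07776 is at or below it, so n = 5.

5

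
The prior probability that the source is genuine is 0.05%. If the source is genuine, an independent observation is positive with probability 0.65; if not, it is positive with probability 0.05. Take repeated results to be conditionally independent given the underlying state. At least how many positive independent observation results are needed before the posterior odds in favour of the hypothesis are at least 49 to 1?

Prior odds: 0.0005 ÷ 0.9995 = 1/1999.
Likelihood ratio of a positive = 0.65/0.05 = 13.
Target odds = 49.
Require 13ⁿ ≥ 49 ÷ (1/1999) = 97951.
13⁴ = 28561 falls short of 97951 but 13⁵ = 371293 reaches it, so n = 5.

5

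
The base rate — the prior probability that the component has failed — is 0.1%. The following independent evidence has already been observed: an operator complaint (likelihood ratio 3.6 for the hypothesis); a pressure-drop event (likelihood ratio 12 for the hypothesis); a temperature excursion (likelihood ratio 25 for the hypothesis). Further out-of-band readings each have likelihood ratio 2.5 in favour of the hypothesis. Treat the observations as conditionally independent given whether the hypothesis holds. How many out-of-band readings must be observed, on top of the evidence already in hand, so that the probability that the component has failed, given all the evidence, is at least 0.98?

Prior odds = 0.001/0.999 = 1/999.
Combined Bayes factor of the evidence already in hand = 3.6 × 12 × 25 = 1080.
Odds after that evidence = (1/999) × 1080 = 40/37.
Target odds = 0.98/0.02 = 49.
Need 2.5ⁿ ≥ 49 ÷ (40/37) = 45.325.
2.5⁴ = 39.0625 falls short of 45.325 but 2.5⁵ = 97.65625 reaches it, so n = 5.

5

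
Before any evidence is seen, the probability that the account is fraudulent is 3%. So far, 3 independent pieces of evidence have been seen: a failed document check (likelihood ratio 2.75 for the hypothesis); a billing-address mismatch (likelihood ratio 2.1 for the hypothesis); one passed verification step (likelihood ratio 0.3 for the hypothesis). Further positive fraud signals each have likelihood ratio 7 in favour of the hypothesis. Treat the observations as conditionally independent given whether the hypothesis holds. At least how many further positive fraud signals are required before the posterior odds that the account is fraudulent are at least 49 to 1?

Prior odds = 0.03/0.97 = 3/97.
Combined Bayes factor of the evidence already in hand = 2.75 × 2.1 × 0.3 = 1.7325.
Odds after that evidence = (3/97) × 1.7325 = 2079/38800.
Target odds = 49.
Need 7ⁿ ≥ 49 ÷ (2079/38800) = 271600/297.
7³ = 343 falls short of 271600/297 but 7⁴ = 2401 reaches it, so n = 4.

4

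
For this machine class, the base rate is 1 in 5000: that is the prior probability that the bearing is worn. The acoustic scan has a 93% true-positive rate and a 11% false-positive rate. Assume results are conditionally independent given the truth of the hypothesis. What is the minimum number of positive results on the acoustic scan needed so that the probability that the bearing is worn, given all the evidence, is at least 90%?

6

Prior odds: 0.0002 ÷ 0.9998 = 1/4999.
Likelihood ratio of a positive result = 0.93/0.11 = 93/11.
Target odds: 0.9 ÷ 0.1 = 9.
Need (1/4999) × (93/11)ⁿ ≥ 9, i.e. (93/11)ⁿ ≥ 44991.
(93/11)⁵ ≈43196.8 falls short of 44991 but (93/11)⁶ ≈365209 reaches it, so n = 6.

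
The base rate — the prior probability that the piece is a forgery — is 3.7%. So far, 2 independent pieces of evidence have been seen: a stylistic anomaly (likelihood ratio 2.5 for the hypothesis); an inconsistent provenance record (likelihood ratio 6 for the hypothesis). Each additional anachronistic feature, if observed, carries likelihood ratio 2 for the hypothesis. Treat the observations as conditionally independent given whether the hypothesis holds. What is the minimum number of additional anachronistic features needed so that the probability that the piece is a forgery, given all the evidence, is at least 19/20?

6

Prior odds = 0.037/0.963 = 37/963.
Combined Bayes factor of the evidence already in hand = 2.5 × 6 = 15.
Odds after that evidence = (37/963) × 15 = 185/321.
Target odds = 0.95/0.05 = 19.
Need 2ⁿ ≥ 19 ÷ (185/321) = 6099/185.
2⁵ = 32 falls short of 6099/185 but 2⁶ = 64 reaches it, so n = 6.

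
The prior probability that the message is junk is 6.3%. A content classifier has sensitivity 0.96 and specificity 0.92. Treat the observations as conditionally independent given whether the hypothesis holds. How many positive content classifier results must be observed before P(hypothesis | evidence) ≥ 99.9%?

Prior odds = 0.063/0.937 = 63/937.
False-positive rate = 1 − 0.92 = 0.08; likelihood ratio of a positive = 0.96/0.08 = 12.
Target posterior odds = 0.999/0.001 = 999.
Need (63/937) × 12ⁿ ≥ 999, i.e. 12ⁿ ≥ 104007/7.
12³ = 1728 falls short of 104007/7 but 12⁴ = 20736 reaches it, so n = 4.

4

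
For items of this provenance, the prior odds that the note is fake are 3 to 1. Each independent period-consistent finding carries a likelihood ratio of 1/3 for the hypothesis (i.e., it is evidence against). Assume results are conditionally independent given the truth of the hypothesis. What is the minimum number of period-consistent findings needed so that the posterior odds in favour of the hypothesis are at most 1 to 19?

Prior odds = 3.
Likelihood ratio per period-consistent finding = 1/3.
Target odds = 1/19.
Require (1/3)ⁿ ≤ 1/19 ÷ 3 = 1/57.
(1/3)³ = 1/27 is still above 1/57 but (1/3)⁴ = 1/81 is at or below it, so n = 4.

4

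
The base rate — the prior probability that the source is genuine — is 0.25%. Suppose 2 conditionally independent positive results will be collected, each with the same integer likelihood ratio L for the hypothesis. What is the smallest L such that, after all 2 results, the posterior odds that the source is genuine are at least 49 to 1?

Prior odds = 0.0025/0.9975 = 1/399.
Target odds = 49.
Need L² ≥ 49 ÷ (1/399) = 19551.
139² = 19321 < 19551 ≤ 19600 = 140², so L = 140.

140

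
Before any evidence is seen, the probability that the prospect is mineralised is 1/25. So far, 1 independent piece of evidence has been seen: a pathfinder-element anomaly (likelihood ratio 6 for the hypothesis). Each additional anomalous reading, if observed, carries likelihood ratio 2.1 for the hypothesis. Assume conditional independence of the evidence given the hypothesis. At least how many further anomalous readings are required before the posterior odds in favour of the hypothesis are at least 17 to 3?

Prior odds = 0.04/0.96 = 1/24.
Bayes factor of the evidence already in hand = 6.
Odds after that evidence = (1/24) × 6 = 0.25.
Target odds = 17/3.
Need 2.1ⁿ ≥ 17/3 ÷ 0.25 = 68/3.
2.1⁴ = 19.4481 falls short of 68/3 but 2.1⁵ = 4084101/100000 reaches it, so n = 5.

5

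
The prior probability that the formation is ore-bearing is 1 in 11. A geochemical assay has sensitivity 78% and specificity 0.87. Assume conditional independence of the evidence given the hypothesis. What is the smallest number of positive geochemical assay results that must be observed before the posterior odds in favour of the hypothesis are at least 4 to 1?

Prior odds = (1/11)/(10/11) = 0.1.
False-positive rate = 1 − 0.87 = 0.13; likelihood ratio of a positive = 0.78/0.13 = 6.
Target odds = 4.
Require 6ⁿ ≥ 4 ÷ 0.1 = 40.
6² = 36 falls short of 40 but 6³ = 216 reaches it, so n = 3.

3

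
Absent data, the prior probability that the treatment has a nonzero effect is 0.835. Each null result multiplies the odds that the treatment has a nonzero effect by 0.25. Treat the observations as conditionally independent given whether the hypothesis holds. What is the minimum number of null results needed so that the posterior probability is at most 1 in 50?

4

Prior odds = 0.835/0.165 = 167/33.
Likelihood ratio per null result = 0.25.
Target odds: 0.02 ÷ 0.98 = 1/49.
Require 0.25ⁿ ≤ 1/49 ÷ (167/33) = 33/8183.
0.25³ = 0.015625 is still above 33/8183 but 0.25⁴ = 0.00390625 is at or below it, so n = 4.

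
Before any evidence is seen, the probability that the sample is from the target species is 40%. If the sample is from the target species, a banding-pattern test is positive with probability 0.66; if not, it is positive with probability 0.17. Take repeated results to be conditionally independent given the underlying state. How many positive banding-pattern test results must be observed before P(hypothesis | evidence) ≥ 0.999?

Prior odds = 0.4/0.6 = 2/3.
Likelihood ratio of a positive = 0.66/0.17 = 66/17.
Target posterior odds = 0.999/0.001 = 999.
Need (2/3) × (66/17)ⁿ ≥ 999, i.e. (66/17)ⁿ ≥ 1498.5.
(66/17)⁵ ≈882.013 falls short of 1498.5 but (66/17)⁶ ≈3424.29 reaches it, so n = 6.

6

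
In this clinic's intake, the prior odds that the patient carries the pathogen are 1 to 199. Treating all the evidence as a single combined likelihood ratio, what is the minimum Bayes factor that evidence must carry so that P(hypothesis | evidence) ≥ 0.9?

1791

Prior odds = 1/199.
Target odds = 0.9/0.1 = 9.
Required Bayes factor = 9 ÷ (1/199) = 1791.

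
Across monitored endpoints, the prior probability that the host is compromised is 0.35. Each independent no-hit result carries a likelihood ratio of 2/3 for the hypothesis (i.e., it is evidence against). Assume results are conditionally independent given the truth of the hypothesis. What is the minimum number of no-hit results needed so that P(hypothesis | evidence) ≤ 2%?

9

Prior odds = 0.35/0.65 = 7/13.
Likelihood ratio per no-hit result = 2/3.
Target odds: 0.02 ÷ 0.98 = 1/49.
Require (2/3)ⁿ ≤ 1/49 ÷ (7/13) = 13/343.
(2/3)⁸ = 256/6561 is still above 13/343 but (2/3)⁹ = 512/19683 is at or below it, so n = 9.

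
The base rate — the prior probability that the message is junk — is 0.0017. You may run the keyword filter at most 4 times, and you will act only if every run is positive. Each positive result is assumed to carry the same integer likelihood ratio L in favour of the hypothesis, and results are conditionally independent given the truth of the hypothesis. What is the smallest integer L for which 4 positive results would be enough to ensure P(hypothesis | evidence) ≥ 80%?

7

Prior odds = 0.0017/0.9983 = 17/9983.
Target odds = 0.8/0.2 = 4.
Need L⁴ ≥ 4 ÷ (17/9983) = 39932/17.
6⁴ = 1296 < 39932/17 ≤ 2401 = 7⁴, so L = 7.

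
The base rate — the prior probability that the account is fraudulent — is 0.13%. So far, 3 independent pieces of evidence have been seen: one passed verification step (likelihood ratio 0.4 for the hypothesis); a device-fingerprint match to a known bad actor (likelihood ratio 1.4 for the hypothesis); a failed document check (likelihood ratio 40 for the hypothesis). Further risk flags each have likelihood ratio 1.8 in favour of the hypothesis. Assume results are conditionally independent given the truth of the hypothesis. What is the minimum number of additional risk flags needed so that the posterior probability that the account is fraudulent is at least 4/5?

9

Prior odds = 0.0013/0.9987 = 13/9987.
Combined Bayes factor of the evidence already in hand = 0.4 × 1.4 × 40 = 22.4.
Odds after that evidence = (13/9987) × 22.4 = 1456/49935.
Target odds = 0.8/0.2 = 4.
Need 1.8ⁿ ≥ 4 ÷ (1456/49935) = 49935/364.
1.8⁸ = 43046721/390625 falls short of 49935/364 but 1.8⁹ = 387420489/1953125 reaches it, so n = 9.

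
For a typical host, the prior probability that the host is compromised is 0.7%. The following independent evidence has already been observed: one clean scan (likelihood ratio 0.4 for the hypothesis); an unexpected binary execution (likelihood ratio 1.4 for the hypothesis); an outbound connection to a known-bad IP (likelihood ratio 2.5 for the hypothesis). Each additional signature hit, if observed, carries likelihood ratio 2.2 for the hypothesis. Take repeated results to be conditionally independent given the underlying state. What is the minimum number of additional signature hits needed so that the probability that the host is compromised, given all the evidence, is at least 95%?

Prior odds = 0.007/0.993 = 7/993.
Combined Bayes factor of the evidence already in hand = 0.4 × 1.4 × 2.5 = 1.4.
Odds after that evidence = (7/993) × 1.4 = 49/4965.
Target odds = 0.95/0.05 = 19.
Need 2.2ⁿ ≥ 19 ÷ (49/4965) = 94335/49.
2.2⁹ ≈1207.27 falls short of 94335/49 but 2.2¹⁰ ≈2655.99 reaches it, so n = 10.

10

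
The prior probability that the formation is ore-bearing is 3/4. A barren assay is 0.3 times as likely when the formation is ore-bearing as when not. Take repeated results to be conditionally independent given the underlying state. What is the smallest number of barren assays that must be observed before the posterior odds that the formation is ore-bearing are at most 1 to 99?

5

Prior odds = 0.75/0.25 = 3.
Likelihood ratio per barren assay = 0.3.
Target odds = 1/99.
Need 3 × 0.3ⁿ ≤ 1/99, i.e. 0.3ⁿ ≤ 1/297.
0.3⁴ = 0.0081 is still above 1/297 but 0.3⁵ = 243/100000 is at or below it, so n = 5.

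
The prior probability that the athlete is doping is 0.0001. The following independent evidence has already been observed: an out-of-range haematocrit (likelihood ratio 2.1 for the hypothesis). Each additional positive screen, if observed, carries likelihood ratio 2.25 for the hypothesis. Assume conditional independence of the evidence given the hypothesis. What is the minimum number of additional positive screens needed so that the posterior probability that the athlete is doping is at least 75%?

12

Prior odds = 0.0001/0.9999 = 1/9999.
Bayes factor of the evidence already in hand = 2.1.
Odds after that evidence = (1/9999) × 2.1 = 7/33330.
Target odds = 0.75/0.25 = 3.
Need 2.25ⁿ ≥ 3 ÷ (7/33330) = 99990/7.
2.25¹¹ ≈7481.83 falls short of 99990/7 but 2.25¹² ≈16834.1 reaches it, so n = 12.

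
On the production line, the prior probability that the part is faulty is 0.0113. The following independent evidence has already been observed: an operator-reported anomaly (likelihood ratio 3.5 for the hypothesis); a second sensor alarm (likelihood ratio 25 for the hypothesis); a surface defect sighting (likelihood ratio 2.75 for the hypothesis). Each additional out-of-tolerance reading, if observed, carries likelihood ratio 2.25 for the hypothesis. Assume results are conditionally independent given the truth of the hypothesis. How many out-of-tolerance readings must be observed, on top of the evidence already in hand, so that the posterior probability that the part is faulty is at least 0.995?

Prior odds = 0.0113/0.9887 = 113/9887.
Combined Bayes factor of the evidence already in hand = 3.5 × 25 × 2.75 = 240.625.
Odds after that evidence = (113/9887) × 240.625 = 217525/79096.
Target odds = 0.995/0.005 = 199.
Need 2.25ⁿ ≥ 199 ÷ (217525/79096) = 15740104/217525.
2.25⁵ = 59049/1024 falls short of 15740104/217525 but 2.25⁶ = 531441/4096 reaches it, so n = 6.

6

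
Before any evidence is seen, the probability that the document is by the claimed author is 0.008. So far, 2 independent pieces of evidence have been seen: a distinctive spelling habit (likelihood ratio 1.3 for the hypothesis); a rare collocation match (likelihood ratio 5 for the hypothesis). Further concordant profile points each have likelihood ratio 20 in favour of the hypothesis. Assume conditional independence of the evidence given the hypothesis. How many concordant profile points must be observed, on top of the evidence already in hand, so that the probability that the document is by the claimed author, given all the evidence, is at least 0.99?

Prior odds = 0.008/0.992 = 1/124.
Combined Bayes factor of the evidence already in hand = 1.3 × 5 = 6.5.
Odds after that evidence = (1/124) × 6.5 = 13/248.
Target odds = 0.99/0.01 = 99.
Need 20ⁿ ≥ 99 ÷ (13/248) = 24552/13.
20² = 400 falls short of 24552/13 but 20³ = 8000 reaches it, so n = 3.

3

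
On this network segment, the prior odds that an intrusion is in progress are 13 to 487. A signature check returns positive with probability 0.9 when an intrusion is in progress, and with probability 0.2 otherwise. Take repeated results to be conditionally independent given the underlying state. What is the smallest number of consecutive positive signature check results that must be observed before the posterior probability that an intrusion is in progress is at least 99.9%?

Prior odds = 13/487.
Likelihood ratio of a positive result = 0.9/0.2 = 4.5.
Target posterior odds = 0.999/0.001 = 999.
Require 4.5ⁿ ≥ 999 ÷ (13/487) = 486513/13.
4.5⁷ = 4782969/128 falls short of 486513/13 but 4.5⁸ = 43046721/256 reaches it, so n = 8.

8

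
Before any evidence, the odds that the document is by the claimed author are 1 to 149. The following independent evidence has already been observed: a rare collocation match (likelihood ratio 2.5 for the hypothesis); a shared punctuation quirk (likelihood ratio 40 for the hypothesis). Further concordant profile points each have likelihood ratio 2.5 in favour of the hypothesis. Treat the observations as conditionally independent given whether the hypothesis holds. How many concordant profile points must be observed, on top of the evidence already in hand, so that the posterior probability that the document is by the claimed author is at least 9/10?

3

Prior odds = 1/149.
Combined Bayes factor of the evidence already in hand = 2.5 × 40 = 100.
Odds after that evidence = (1/149) × 100 = 100/149.
Target odds = 0.9/0.1 = 9.
Need 2.5ⁿ ≥ 9 ÷ (100/149) = 13.41.
2.5² = 6.25 falls short of 13.41 but 2.5³ = 15.625 reaches it, so n = 3.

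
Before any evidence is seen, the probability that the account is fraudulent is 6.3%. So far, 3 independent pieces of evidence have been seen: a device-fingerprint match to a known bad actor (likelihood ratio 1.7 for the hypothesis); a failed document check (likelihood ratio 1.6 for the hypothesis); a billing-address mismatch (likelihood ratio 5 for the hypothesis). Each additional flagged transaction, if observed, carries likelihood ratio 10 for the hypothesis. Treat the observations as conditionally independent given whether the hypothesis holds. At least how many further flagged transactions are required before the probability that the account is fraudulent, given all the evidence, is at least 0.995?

Prior odds = 0.063/0.937 = 63/937.
Combined Bayes factor of the evidence already in hand = 1.7 × 1.6 × 5 = 13.6.
Odds after that evidence = (63/937) × 13.6 = 4284/4685.
Target odds = 0.995/0.005 = 199.
Need 10ⁿ ≥ 199 ÷ (4284/4685) = 932315/4284.
10² = 100 falls short of 932315/4284 but 10³ = 1000 reaches it, so n = 3.

3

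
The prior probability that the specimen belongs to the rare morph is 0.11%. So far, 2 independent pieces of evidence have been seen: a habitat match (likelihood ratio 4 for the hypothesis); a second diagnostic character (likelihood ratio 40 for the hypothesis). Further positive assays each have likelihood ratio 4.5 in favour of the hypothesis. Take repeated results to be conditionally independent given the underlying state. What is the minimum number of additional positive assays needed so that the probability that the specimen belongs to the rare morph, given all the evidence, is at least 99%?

5

Prior odds = 0.0011/0.9989 = 11/9989.
Combined Bayes factor of the evidence already in hand = 4 × 40 = 160.
Odds after that evidence = (11/9989) × 160 = 1760/9989.
Target odds = 0.99/0.01 = 99.
Need 4.5ⁿ ≥ 99 ÷ (1760/9989) = 561.88125.
4.5⁴ = 410.0625 falls short of 561.88125 but 4.5⁵ = 1845.28125 reaches it, so n = 5.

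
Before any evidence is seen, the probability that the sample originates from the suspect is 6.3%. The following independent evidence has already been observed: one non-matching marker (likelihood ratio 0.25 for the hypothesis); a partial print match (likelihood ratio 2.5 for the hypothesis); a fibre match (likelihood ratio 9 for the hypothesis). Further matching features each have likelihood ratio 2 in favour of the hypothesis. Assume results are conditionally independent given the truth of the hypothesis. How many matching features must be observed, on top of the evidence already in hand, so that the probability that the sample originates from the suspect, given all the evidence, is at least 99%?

9

Prior odds = 0.063/0.937 = 63/937.
Combined Bayes factor of the evidence already in hand = 0.25 × 2.5 × 9 = 5.625.
Odds after that evidence = (63/937) × 5.625 = 2835/7496.
Target odds = 0.99/0.01 = 99.
Need 2ⁿ ≥ 99 ÷ (2835/7496) = 82456/315.
2⁸ = 256 falls short of 82456/315 but 2⁹ = 512 reaches it, so n = 9.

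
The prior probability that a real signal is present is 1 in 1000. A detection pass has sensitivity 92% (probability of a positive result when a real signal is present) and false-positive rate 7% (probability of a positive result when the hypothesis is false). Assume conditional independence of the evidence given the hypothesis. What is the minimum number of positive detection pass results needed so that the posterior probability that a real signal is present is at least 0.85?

Prior odds: 0.001 ÷ 0.999 = 1/999.
Likelihood ratio of a positive result = 0.92/0.07 = 92/7.
Target odds: 0.85 ÷ 0.15 = 17/3.
Require (92/7)ⁿ ≥ 17/3 ÷ (1/999) = 5661.
(92/7)³ = 778688/343 falls short of 5661 but (92/7)⁴ = 71639296/2401 reaches it, so n = 4.

4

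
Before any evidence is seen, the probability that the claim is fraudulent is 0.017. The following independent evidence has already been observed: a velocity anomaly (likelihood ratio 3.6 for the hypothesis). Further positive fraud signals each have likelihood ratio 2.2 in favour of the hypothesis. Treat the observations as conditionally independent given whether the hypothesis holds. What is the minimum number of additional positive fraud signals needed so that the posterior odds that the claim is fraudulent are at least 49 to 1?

Prior odds = 0.017/0.983 = 17/983.
Bayes factor of the evidence already in hand = 3.6.
Odds after that evidence = (17/983) × 3.6 = 306/4915.
Target odds = 49.
Need 2.2ⁿ ≥ 49 ÷ (306/4915) = 240835/306.
2.2⁸ = 214358881/390625 falls short of 240835/306 but 2.2⁹ ≈1207.27 reaches it, so n = 9.

9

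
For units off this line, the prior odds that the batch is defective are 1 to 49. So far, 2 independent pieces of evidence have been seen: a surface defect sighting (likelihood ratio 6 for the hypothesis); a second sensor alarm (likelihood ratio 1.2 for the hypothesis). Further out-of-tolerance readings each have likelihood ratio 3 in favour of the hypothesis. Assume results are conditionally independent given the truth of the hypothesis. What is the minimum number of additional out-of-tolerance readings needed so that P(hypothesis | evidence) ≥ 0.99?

Prior odds = 1/49.
Combined Bayes factor of the evidence already in hand = 6 × 1.2 = 7.2.
Odds after that evidence = (1/49) × 7.2 = 36/245.
Target odds = 0.99/0.01 = 99.
Need 3ⁿ ≥ 99 ÷ (36/245) = 673.75.
3⁵ = 243 falls short of 673.75 but 3⁶ = 729 reaches it, so n = 6.

6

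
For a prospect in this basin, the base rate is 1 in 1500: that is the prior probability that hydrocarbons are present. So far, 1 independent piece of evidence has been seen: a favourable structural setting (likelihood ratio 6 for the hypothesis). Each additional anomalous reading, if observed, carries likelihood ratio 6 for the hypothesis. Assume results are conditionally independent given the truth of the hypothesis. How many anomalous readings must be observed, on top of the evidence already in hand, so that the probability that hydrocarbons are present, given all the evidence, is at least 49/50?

6

Prior odds = (1/1500)/(1499/1500) = 1/1499.
Bayes factor of the evidence already in hand = 6.
Odds after that evidence = (1/1499) × 6 = 6/1499.
Target odds = 0.98/0.02 = 49.
Need 6ⁿ ≥ 49 ÷ (6/1499) = 73451/6.
6⁵ = 7776 falls short of 73451/6 but 6⁶ = 46656 reaches it, so n = 6.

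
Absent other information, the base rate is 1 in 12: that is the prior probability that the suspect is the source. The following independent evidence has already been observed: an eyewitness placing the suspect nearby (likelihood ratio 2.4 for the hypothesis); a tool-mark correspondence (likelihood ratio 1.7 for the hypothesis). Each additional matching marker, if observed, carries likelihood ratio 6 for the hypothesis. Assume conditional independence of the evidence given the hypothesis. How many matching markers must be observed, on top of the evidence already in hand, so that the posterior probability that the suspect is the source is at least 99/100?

4

Prior odds = (1/12)/(11/12) = 1/11.
Combined Bayes factor of the evidence already in hand = 2.4 × 1.7 = 4.08.
Odds after that evidence = (1/11) × 4.08 = 102/275.
Target odds = 0.99/0.01 = 99.
Need 6ⁿ ≥ 99 ÷ (102/275) = 9075/34.
6³ = 216 falls short of 9075/34 but 6⁴ = 1296 reaches it, so n = 4.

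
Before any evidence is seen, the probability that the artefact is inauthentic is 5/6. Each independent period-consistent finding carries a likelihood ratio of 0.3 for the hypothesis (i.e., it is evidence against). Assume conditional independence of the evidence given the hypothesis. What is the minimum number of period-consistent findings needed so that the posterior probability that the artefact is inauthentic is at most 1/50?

5

Prior odds = (5/6)/(1/6) = 5.
Likelihood ratio per period-consistent finding = 0.3.
Target odds: 0.02 ÷ 0.98 = 1/49.
Need 5 × 0.3ⁿ ≤ 1/49, i.e. 0.3ⁿ ≤ 1/245.
0.3⁴ = 0.0081 is still above 1/245 but 0.3⁵ = 243/100000 is at or below it, so n = 5.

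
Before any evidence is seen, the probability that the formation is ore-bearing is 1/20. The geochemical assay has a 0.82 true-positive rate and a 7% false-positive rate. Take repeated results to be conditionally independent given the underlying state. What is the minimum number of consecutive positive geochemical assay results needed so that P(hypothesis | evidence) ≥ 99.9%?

5

Prior odds: 0.05 ÷ 0.95 = 1/19.
Likelihood ratio of a positive result = 0.82/0.07 = 82/7.
Target posterior odds = 0.999/0.001 = 999.
Require (82/7)ⁿ ≥ 999 ÷ (1/19) = 18981.
(82/7)⁴ = 45212176/2401 falls short of 18981 but (82/7)⁵ ≈220587 reaches it, so n = 5.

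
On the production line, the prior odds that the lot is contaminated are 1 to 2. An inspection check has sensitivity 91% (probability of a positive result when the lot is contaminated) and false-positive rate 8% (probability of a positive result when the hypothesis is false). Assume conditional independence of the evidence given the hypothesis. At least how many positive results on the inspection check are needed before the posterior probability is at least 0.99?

3

Prior odds = 0.5.
Likelihood ratio of a positive result = 0.91/0.08 = 11.375.
Target odds: 0.99 ÷ 0.01 = 99.
Need 0.5 × 11.375ⁿ ≥ 99, i.e. 11.375ⁿ ≥ 198.
11.375² = 129.390625 falls short of 198 but 11.375³ = 753571/512 reaches it, so n = 3.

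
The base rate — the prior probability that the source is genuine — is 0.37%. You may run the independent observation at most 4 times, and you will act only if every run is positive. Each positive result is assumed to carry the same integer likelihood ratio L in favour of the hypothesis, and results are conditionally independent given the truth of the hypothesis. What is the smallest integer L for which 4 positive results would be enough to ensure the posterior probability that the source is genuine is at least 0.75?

6

Prior odds = 0.0037/0.9963 = 37/9963.
Target odds = 0.75/0.25 = 3.
Need L⁴ ≥ 3 ÷ (37/9963) = 29889/37.
5⁴ = 625 < 29889/37 ≤ 1296 = 6⁴, so L = 6.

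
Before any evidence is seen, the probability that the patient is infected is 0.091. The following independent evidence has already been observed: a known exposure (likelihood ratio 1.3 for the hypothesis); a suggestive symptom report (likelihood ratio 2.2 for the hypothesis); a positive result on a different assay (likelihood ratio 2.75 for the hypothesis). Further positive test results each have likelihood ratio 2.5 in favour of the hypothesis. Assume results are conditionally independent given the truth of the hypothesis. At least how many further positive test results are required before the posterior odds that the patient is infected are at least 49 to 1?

5

Prior odds = 0.091/0.909 = 91/909.
Combined Bayes factor of the evidence already in hand = 1.3 × 2.2 × 2.75 = 7.865.
Odds after that evidence = (91/909) × 7.865 = 143143/181800.
Target odds = 49.
Need 2.5ⁿ ≥ 49 ÷ (143143/181800) = 1272600/20449.
2.5⁴ = 39.0625 falls short of 1272600/20449 but 2.5⁵ = 97.65625 reaches it, so n = 5.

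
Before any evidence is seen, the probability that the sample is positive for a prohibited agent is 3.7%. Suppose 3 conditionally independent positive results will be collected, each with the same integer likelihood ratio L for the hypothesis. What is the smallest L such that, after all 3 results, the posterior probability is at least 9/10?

Prior odds = 0.037/0.963 = 37/963.
Target odds = 0.9/0.1 = 9.
Need L³ ≥ 9 ÷ (37/963) = 8667/37.
6³ = 216 < 8667/37 ≤ 343 = 7³, so L = 7.

7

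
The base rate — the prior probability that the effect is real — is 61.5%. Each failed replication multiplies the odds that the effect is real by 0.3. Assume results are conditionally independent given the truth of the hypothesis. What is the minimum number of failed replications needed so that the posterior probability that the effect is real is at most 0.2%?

6

Prior odds = 0.615/0.385 = 123/77.
Likelihood ratio per failed replication = 0.3.
Target odds: 0.002 ÷ 0.998 = 1/499.
Need (123/77) × 0.3ⁿ ≤ 1/499, i.e. 0.3ⁿ ≤ 77/61377.
0.3⁵ = 243/100000 is still above 77/61377 but 0.3⁶ = 729/1000000 is at or below it, so n = 6.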